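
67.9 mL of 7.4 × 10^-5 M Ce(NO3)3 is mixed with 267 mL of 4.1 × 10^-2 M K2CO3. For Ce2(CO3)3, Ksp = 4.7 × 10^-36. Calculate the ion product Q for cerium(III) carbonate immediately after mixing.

Q = 7.9 × 10^-15

Total volume = 67.9 + 267 = 334.9 mL.
[Ce^3+] = 7.4 × 10^-5 × (67.9/334.9) = 1.50 x 10^-5 M
[CO3^2-] = 4.1 × 10^-2 × (267/334.9) = 3.27 × 10^-2 M
Ce2(CO3)3(s) ⇌ 2 Ce^3+ + 3 CO3^2-, so Q = [Ce^3+]^2[CO3^2-]^3
Q = (1.50 × 10^-5)^2(3.27 x 10^-2)^3 = 7.9 x 10^-15
Q > Ksp, so Ce2(CO3)3 will precipitate.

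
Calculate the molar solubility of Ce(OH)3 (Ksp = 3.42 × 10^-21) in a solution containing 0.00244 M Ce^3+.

3.73 x 10^-7 M

Ce(OH)3(s) <=> Ce^3+ + 3 OH^-
Ksp = [Ce^3+][OH^-]^3
Let s = moles of Ce(OH)3 that dissolve per litre. [Ce^3+] = 0.00244 + s ≈ 0.00244, [OH^-] = 3s (common-ion effect: Ce^3+ is already 0.00244 M).
Ksp ≈ 0.00244 × (3s)^3
s = 3.73 x 10^-7 M
Check: s = 3.7 x 10^-7 ≪ 0.00244, so the approximation is valid.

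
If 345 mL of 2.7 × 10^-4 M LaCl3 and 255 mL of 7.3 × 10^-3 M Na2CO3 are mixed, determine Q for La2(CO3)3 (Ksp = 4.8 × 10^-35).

Total volume = 345 + 255 = 600 mL.
[La^3+] = 2.7 x 10^-4 × (345/600) = 1.55 × 10^-4 M
[CO3^2-] = 7.3 x 10^-3 × (255/600) = 3.10 × 10^-3 M
La2(CO3)3(s) ⇌ 2 La^3+ + 3 CO3^2-, so Q = [La^3+]^2[CO3^2-]^3
Q = (1.55 x 10^-4)^2(3.10 × 10^-3)^3 = 7.2 × 10^-16
Q > Ksp, so La2(CO3)3 will precipitate.

Q ≈ 7.2 × 10^-16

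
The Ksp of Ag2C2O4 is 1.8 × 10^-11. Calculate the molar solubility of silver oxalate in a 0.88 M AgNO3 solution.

Ag2C2O4(s) ⇌ 2 Ag^+(aq) + C2O4^2-(aq)
Ksp = [Ag^+]^2[C2O4^2-]
If s mol/L dissolves here, [Ag^+] = 0.88 + 2s ≈ 0.88, [C2O4^2-] = s (since Ag^+ from AgNO3 dominates).
Ksp ≈ (0.88)^2 × s
s = 2.3 × 10^-11 M
Check: 2s = 4.6 × 10^-11 ≪ 0.88, so the approximation is valid.

s = 2.3e-11 M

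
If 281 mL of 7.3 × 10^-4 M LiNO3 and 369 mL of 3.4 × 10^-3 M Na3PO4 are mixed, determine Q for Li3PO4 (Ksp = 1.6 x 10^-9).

Q = 6.1 × 10^-14

Total volume = 281 + 369 = 650 mL.
[Li^+] = 7.3 × 10^-4 × (281/650) = 3.16 x 10^-4 M
[PO4^3-] = 3.4 × 10^-3 × (369/650) = 1.93 x 10^-3 M
Li3PO4(s) <=> 3 Li^+ + PO4^3-, so Q = [Li^+]^3[PO4^3-]
Q = (3.16 × 10^-4)^3(1.93 x 10^-3) = 6.1 x 10^-14
Q < Ksp, so no precipitate of Li3PO4 forms.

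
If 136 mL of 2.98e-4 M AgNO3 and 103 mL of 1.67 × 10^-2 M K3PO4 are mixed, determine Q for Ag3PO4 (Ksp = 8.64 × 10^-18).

3.51 × 10^-14

Total volume = 136 + 103 = 239 mL.
[Ag^+] = 2.98 x 10^-4 × (136/239) = 1.696 x 10^-4 M
[PO4^3-] = 1.67 × 10^-2 × (103/239) = 7.197 × 10^-3 M
Ag3PO4(s) ⇌ 3 Ag^+(aq) + PO4^3-(aq), so Q = [Ag^+]^3[PO4^3-]
Q = (1.696 × 10^-4)^3(7.197 x 10^-3) = 3.51 × 10^-14
Q > Ksp, so Ag3PO4 will precipitate.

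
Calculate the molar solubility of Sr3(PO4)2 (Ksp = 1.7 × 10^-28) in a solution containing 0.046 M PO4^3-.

Sr3(PO4)2(s) ⇌ 3 Sr^2+(aq) + 2 PO4^3-(aq)
Ksp = [Sr^2+]^3[PO4^3-]^2
If s mol/L dissolves here, [Sr^2+] = 3s, [PO4^3-] = 0.046 + 2s ≈ 0.046 (Ksp is small, so little additional dissolves).
Ksp ≈ (3s)^3 × (0.046)^2
s = 1.4 x 10^-9 M
Check: 2s = 2.9 x 10^-9 ≪ 0.046, so the approximation is valid.

1.4e-9 M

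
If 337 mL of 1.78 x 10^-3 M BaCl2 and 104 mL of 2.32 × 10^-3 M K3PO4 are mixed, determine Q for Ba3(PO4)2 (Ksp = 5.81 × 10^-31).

Total volume = 337 + 104 = 441 mL.
[Ba^2+] = 1.78 × 10^-3 × (337/441) = 1.360 x 10^-3 M
[PO4^3-] = 2.32 × 10^-3 × (104/441) = 5.471 x 10^-4 M
Ba3(PO4)2(s) <=> 3 Ba^2+ + 2 PO4^3-, so Q = [Ba^2+]^3[PO4^3-]^2
Q = (1.360 x 10^-3)^3(5.471 x 10^-4)^2 = 7.53 × 10^-16
Q > Ksp, so Ba3(PO4)2 will precipitate.

7.53e-16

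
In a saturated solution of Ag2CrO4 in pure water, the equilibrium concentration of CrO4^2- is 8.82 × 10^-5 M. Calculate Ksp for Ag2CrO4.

Ksp = 2.74 × 10^-12

Ag2CrO4(s) ⇌ 2 Ag^+(aq) + CrO4^2-(aq)
Stoichiometry gives [Ag^+] = (2/1)[CrO4^2-] = 1.764 × 10^-4 M.
Ksp = [Ag^+]^2[CrO4^2-]
Ksp = (1.764 × 10^-4)^2 × 8.82 x 10^-5 = 2.74 × 10^-12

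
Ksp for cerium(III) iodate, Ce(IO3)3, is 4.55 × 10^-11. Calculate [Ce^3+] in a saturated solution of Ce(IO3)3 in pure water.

Ce(IO3)3(s) ⇌ Ce^3+(aq) + 3 IO3^-(aq)
Ksp = [Ce^3+][IO3^-]^3
For each mole of Ce(IO3)3 that dissolves: [Ce^3+] = s, [IO3^-] = 3s.
Ksp = s(3s)^3 = 27s^4
s = (4.55 × 10^-11 / 27)^(1/4) = 1.139 × 10^-3 M
[Ce^3+] = s = 1.14 x 10^-3 M

[Ce^3+] = 1.14 × 10^-3 M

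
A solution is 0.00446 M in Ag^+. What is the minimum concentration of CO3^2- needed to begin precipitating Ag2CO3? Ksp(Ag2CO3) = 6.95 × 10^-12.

Ag2CO3(s) <=> 2 Ag^+(aq) + CO3^2-(aq)
Ksp = [Ag^+]^2[CO3^2-]
Precipitation begins when Q = Ksp. With [Ag^+] = 0.00446 M:
6.95 × 10^-12 = (0.00446)^2 × [CO3^2-]
[CO3^2-] = (6.95 × 10^-12 / 1.989 × 10^-5) = 3.49 × 10^-7 M

[CO3^2-] = 3.49 × 10^-7 M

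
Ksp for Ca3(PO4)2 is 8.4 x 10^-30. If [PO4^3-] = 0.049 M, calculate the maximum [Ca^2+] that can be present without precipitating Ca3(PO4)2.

Ca3(PO4)2(s) <=> 3 Ca^2+ + 2 PO4^3-
Ksp = [Ca^2+]^3[PO4^3-]^2
Precipitation begins when Q = Ksp. With [PO4^3-] = 0.049 M:
8.4 x 10^-30 = (0.049)^2 × [Ca^2+]^3
[Ca^2+] = (8.4 x 10^-30 / 2.40 × 10^-3)^(1/3) = 1.5 × 10^-9 M

[Ca^2+] ≈ 1.5 × 10^-9 M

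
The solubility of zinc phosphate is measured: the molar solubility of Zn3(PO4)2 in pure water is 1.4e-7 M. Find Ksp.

Zn3(PO4)2(s) ⇌ 3 Zn^2+(aq) + 2 PO4^3-(aq)
For each mole of Zn3(PO4)2 that dissolves: [Zn^2+] = 3s, [PO4^3-] = 2s.
Ksp = [Zn^2+]^3[PO4^3-]^2
So Ksp = (3s)^3 × (2s)^2 = 108s^5
Ksp = 108 × (1.4 × 10^-7)^5 = 5.8 × 10^-33

Ksp = 5.8 × 10^-33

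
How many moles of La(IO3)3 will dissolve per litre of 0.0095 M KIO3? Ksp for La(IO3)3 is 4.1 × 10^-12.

La(IO3)3(s) ⇌ La^3+ + 3 IO3^-
Ksp = [La^3+][IO3^-]^3
Let s be the molar solubility in this solution. [La^3+] = s, [IO3^-] = 0.0095 + 3s ≈ 0.0095 (common-ion effect: IO3^- is already 0.0095 M).
Ksp ≈ s × (0.0095)^3
s = 4.8 x 10^-6 M
Check: 3s = 1.4 × 10^-5 ≪ 0.0095, so the approximation is valid.

4.8e-6 M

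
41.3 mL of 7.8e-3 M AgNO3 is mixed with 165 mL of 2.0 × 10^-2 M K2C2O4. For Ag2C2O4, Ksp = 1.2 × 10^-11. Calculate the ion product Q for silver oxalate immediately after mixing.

3.9 x 10^-8

Total volume = 41.3 + 165 = 206.3 mL.
[Ag^+] = 7.8 × 10^-3 × (41.3/206.3) = 1.56 x 10^-3 M
[C2O4^2-] = 2.0 × 10^-2 × (165/206.3) = 1.60 x 10^-2 M
Ag2C2O4(s) <=> 2 Ag^+ + C2O4^2-, so Q = [Ag^+]^2[C2O4^2-]
Q = (1.56 × 10^-3)^2(1.60 × 10^-2) = 3.9 × 10^-8
Q > Ksp, so Ag2C2O4 will precipitate.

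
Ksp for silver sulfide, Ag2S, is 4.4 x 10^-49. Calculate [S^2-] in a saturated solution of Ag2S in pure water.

4.8 × 10^-17 M

Ag2S(s) <=> 2 Ag^+ + S^2-
Ksp = [Ag^+]^2[S^2-]
With molar solubility s: [Ag^+] = 2s, [S^2-] = s.
So Ksp = (2s)^2 × s = 4s^3
Solving, s = (4.4 x 10^-49/4)^(1/3) = 4.79 × 10^-17 M
[S^2-] = s = 4.8 × 10^-17 M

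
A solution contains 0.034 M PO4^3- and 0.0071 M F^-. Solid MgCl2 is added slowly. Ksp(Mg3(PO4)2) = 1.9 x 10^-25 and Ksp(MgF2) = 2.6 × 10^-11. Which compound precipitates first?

Mg3(PO4)2

Each salt begins to precipitate when Q = Ksp, i.e. when [Mg^2+] reaches its threshold.
For Mg3(PO4)2: 1.9 x 10^-25 = (0.034)^2 × [Mg^2+]^3  ⇒  [Mg^2+] = 5.5 × 10^-8 M.
For MgF2: 2.6 × 10^-11 = (0.0071)^2 × [Mg^2+]  ⇒  [Mg^2+] = 5.2 × 10^-7 M.
The salt with the lower threshold [Mg^2+] precipitates first: Mg3(PO4)2.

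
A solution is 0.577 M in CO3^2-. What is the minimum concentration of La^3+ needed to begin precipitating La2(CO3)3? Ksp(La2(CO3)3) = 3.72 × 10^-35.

[La^3+] = 1.39e-17 M

La2(CO3)3(s) <=> 2 La^3+(aq) + 3 CO3^2-(aq)
Ksp = [La^3+]^2[CO3^2-]^3
Precipitation begins when Q = Ksp. With [CO3^2-] = 0.577 M:
3.72 × 10^-35 = (0.577)^3 × [La^3+]^2
[La^3+] = (3.72 × 10^-35 / 1.921 × 10^-1)^(1/2) = 1.39 × 10^-17 M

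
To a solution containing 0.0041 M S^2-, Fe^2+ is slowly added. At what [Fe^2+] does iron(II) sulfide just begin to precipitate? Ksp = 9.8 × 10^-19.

FeS(s) ⇌ Fe^2+ + S^2-
Ksp = [Fe^2+][S^2-]
Precipitation begins when Q = Ksp. With [S^2-] = 0.0041 M:
9.8 × 10^-19 = (0.0041) × [Fe^2+]
[Fe^2+] = (9.8 × 10^-19 / 4.1 × 10^-3) = 2.4 × 10^-16 M

[Fe^2+] = 2.4 × 10^-16 M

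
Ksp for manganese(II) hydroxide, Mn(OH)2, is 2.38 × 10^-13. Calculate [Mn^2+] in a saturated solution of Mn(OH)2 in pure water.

Mn(OH)2(s) <=> Mn^2+ + 2 OH^-
Ksp = [Mn^2+][OH^-]^2
With molar solubility s: [Mn^2+] = s, [OH^-] = 2s.
Substituting: Ksp = s(2s)^2 = 4s^3
s^3 = 2.38 × 10^-13 / 4, so s = 3.904 × 10^-5 M
[Mn^2+] = s = 3.90 × 10^-5 M

[Mn^2+] ≈ 3.90 x 10^-5 M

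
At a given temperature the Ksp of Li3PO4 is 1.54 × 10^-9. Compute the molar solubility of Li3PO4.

Li3PO4(s) ⇌ 3 Li^+ + PO4^3-
Ksp = [Li^+]^3[PO4^3-]
For each mole of Li3PO4 that dissolves: [Li^+] = 3s, [PO4^3-] = s.
So Ksp = (3s)^3 × s = 27s^4
s = (1.54 × 10^-9 / 27)^(1/4) = 2.75 × 10^-3 M

s ≈ 2.75 x 10^-3 M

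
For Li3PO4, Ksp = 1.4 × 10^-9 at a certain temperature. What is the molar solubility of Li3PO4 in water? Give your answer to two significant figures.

Li3PO4(s) ⇌ 3 Li^+ + PO4^3-
Ksp = [Li^+]^3[PO4^3-]
For each mole of Li3PO4 that dissolves: [Li^+] = 3s, [PO4^3-] = s.
Substituting: Ksp = (3s)^3s = 27s^4
s = (1.4 × 10^-9 / 27)^(1/4) = 2.7 x 10^-3 M

s = 2.7 x 10^-3 M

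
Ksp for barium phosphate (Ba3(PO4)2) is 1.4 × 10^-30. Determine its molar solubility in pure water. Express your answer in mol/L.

Ba3(PO4)2(s) ⇌ 3 Ba^2+ + 2 PO4^3-
Ksp = [Ba^2+]^3[PO4^3-]^2
With molar solubility s: [Ba^2+] = 3s, [PO4^3-] = 2s.
So Ksp = (3s)^3 × (2s)^2 = 108s^5
s^5 = 1.4 × 10^-30 / 108, so s = 4.2 x 10^-7 M

s = 4.2e-7 M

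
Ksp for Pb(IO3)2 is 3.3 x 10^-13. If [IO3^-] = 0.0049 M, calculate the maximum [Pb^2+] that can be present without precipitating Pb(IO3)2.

Pb(IO3)2(s) ⇌ Pb^2+(aq) + 2 IO3^-(aq)
Ksp = [Pb^2+][IO3^-]^2
Precipitation begins when Q = Ksp. With [IO3^-] = 0.0049 M:
3.3 x 10^-13 = (0.0049)^2 × [Pb^2+]
[Pb^2+] = (3.3 x 10^-13 / 2.40 x 10^-5) = 1.4 × 10^-8 M

1.4 x 10^-8 M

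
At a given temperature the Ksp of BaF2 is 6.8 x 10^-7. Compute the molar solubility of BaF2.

BaF2(s) ⇌ Ba^2+ + 2 F^-
Ksp = [Ba^2+][F^-]^2
For each mole of BaF2 that dissolves: [Ba^2+] = s, [F^-] = 2s.
Substituting: Ksp = s(2s)^2 = 4s^3
Solving, s = (6.8 x 10^-7/4)^(1/3) = 5.5 × 10^-3 M

s ≈ 5.5 × 10^-3 M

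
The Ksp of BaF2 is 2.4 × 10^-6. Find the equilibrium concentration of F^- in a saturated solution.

[F^-] ≈ 0.017 M

BaF2(s) ⇌ Ba^2+ + 2 F^-
Ksp = [Ba^2+][F^-]^2
If s mol/L of BaF2 dissolves, [Ba^2+] = s and [F^-] = 2s.
Substituting: Ksp = s(2s)^2 = 4s^3
s = (2.4 × 10^-6 / 4)^(1/3) = 8.43 × 10^-3 M
[F^-] = 2s = 1.7 × 10^-2 M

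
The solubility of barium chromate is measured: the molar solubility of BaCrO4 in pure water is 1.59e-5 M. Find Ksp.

BaCrO4(s) ⇌ Ba^2+ + CrO4^2-
For each mole of BaCrO4 that dissolves: [Ba^2+] = s, [CrO4^2-] = s.
Ksp = [Ba^2+][CrO4^2-]
Ksp = (s)(s) = s^2
Ksp = (1.59 x 10^-5)^2 = 2.53 × 10^-10

2.53 × 10^-10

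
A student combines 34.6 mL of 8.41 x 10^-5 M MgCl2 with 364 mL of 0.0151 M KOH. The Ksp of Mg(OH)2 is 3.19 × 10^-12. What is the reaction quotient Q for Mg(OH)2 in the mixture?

Q = 1.39e-9

Total volume = 34.6 + 364 = 398.6 mL.
[Mg^2+] = 8.41 × 10^-5 × (34.6/398.6) = 7.300 × 10^-6 M
[OH^-] = 1.51 x 10^-2 × (364/398.6) = 1.379 x 10^-2 M
Mg(OH)2(s) ⇌ Mg^2+ + 2 OH^-, so Q = [Mg^2+][OH^-]^2
Q = (7.300 × 10^-6)(1.379 × 10^-2)^2 = 1.39 x 10^-9
Q > Ksp, so Mg(OH)2 will precipitate.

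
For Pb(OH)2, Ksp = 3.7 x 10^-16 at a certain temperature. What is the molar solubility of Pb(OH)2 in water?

s = 4.5 x 10^-6 M

Pb(OH)2(s) <=> Pb^2+ + 2 OH^-
Ksp = [Pb^2+][OH^-]^2
If s mol/L of Pb(OH)2 dissolves, [Pb^2+] = s and [OH^-] = 2s.
Ksp = s(2s)^2 = 4s^3
s = (3.7 x 10^-16 / 4)^(1/3) = 4.5 × 10^-6 M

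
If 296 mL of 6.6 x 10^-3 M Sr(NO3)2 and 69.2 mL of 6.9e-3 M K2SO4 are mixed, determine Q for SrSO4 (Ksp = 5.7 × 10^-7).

Total volume = 296 + 69.2 = 365.2 mL.
[Sr^2+] = 6.6 × 10^-3 × (296/365.2) = 5.35 x 10^-3 M
[SO4^2-] = 6.9 x 10^-3 × (69.2/365.2) = 1.31 × 10^-3 M
SrSO4(s) ⇌ Sr^2+ + SO4^2-, so Q = [Sr^2+][SO4^2-]
Q = (5.35 x 10^-3)(1.31 × 10^-3) = 7.0 × 10^-6
Q > Ksp, so SrSO4 will precipitate.

Q = 7.0e-6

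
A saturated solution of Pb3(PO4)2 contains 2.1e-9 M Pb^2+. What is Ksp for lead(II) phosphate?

Ksp ≈ 1.8e-44

Pb3(PO4)2(s) ⇌ 3 Pb^2+ + 2 PO4^3-
Stoichiometry gives [PO4^3-] = (2/3)[Pb^2+] = 1.40 × 10^-9 M.
Ksp = [Pb^2+]^3[PO4^3-]^2
Ksp = (2.1 x 10^-9)^3 × (1.40 × 10^-9)^2 = 1.8 × 10^-44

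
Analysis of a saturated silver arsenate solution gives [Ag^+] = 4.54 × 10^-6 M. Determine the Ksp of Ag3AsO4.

Ag3AsO4(s) ⇌ 3 Ag^+ + AsO4^3-
Stoichiometry gives [AsO4^3-] = (1/3)[Ag^+] = 1.513 x 10^-6 M.
Ksp = [Ag^+]^3[AsO4^3-]
Ksp = (4.54 x 10^-6)^3 × 1.513 × 10^-6 = 1.42 × 10^-22

Ksp = 1.42e-22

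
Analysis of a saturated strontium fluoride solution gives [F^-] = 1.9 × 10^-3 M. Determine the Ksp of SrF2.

Ksp ≈ 3.4 x 10^-9

SrF2(s) <=> Sr^2+ + 2 F^-
Stoichiometry gives [Sr^2+] = (1/2)[F^-] = 9.50 × 10^-4 M.
Ksp = [Sr^2+][F^-]^2
Ksp = 9.50 x 10^-4 × (1.9 × 10^-3)^2 = 3.4 x 10^-9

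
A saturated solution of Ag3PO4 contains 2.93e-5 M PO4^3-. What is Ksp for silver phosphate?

Ksp ≈ 1.99e-17

Ag3PO4(s) <=> 3 Ag^+(aq) + PO4^3-(aq)
Stoichiometry gives [Ag^+] = (3/1)[PO4^3-] = 8.790 x 10^-5 M.
Ksp = [Ag^+]^3[PO4^3-]
Ksp = (8.790 × 10^-5)^3 × 2.93 x 10^-5 = 1.99 x 10^-17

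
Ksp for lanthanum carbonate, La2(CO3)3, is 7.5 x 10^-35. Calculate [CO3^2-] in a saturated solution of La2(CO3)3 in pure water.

La2(CO3)3(s) <=> 2 La^3+(aq) + 3 CO3^2-(aq)
Ksp = [La^3+]^2[CO3^2-]^3
For each mole of La2(CO3)3 that dissolves: [La^3+] = 2s, [CO3^2-] = 3s.
Substituting: Ksp = (2s)^2(3s)^3 = 108s^5
s^5 = 7.5 x 10^-35 / 108, so s = 5.87 × 10^-8 M
[CO3^2-] = 3s = 1.8 × 10^-7 M

1.8e-7 M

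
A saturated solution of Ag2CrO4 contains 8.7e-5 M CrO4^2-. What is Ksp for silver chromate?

Ag2CrO4(s) ⇌ 2 Ag^+(aq) + CrO4^2-(aq)
Stoichiometry gives [Ag^+] = (2/1)[CrO4^2-] = 1.74 × 10^-4 M.
Ksp = [Ag^+]^2[CrO4^2-]
Ksp = (1.74 × 10^-4)^2 × 8.7 x 10^-5 = 2.6 x 10^-12

Ksp ≈ 2.6 x 10^-12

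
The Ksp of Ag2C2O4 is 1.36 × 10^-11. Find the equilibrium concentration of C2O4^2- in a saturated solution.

1.50 × 10^-4 M

Ag2C2O4(s) ⇌ 2 Ag^+(aq) + C2O4^2-(aq)
Ksp = [Ag^+]^2[C2O4^2-]
For each mole of Ag2C2O4 that dissolves: [Ag^+] = 2s, [C2O4^2-] = s.
Ksp = (2s)^2s = 4s^3
s^3 = 1.36 × 10^-11 / 4, so s = 1.504 × 10^-4 M
[C2O4^2-] = s = 1.50 × 10^-4 M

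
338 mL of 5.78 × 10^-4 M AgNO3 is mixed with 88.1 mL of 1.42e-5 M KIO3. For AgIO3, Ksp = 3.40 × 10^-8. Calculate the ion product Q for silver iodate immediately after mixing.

Total volume = 338 + 88.1 = 426.1 mL.
[Ag^+] = 5.78 × 10^-4 × (338/426.1) = 4.585 x 10^-4 M
[IO3^-] = 1.42 × 10^-5 × (88.1/426.1) = 2.936 × 10^-6 M
AgIO3(s) ⇌ Ag^+ + IO3^-, so Q = [Ag^+][IO3^-]
Q = (4.585 × 10^-4)(2.936 × 10^-6) = 1.35 x 10^-9
Q < Ksp, so no precipitate of AgIO3 forms.

Q = 1.35e-9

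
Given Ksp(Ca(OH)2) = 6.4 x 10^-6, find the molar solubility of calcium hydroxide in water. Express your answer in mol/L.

1.2 × 10^-2 M

Ca(OH)2(s) ⇌ Ca^2+ + 2 OH^-
Ksp = [Ca^2+][OH^-]^2
For each mole of Ca(OH)2 that dissolves: [Ca^2+] = s, [OH^-] = 2s.
Ksp = s(2s)^2 = 4s^3
s = (6.4 x 10^-6 / 4)^(1/3) = 1.2 × 10^-2 M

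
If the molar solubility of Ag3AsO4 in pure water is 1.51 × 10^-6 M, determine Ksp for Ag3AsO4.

Ksp ≈ 1.40e-22

Ag3AsO4(s) ⇌ 3 Ag^+(aq) + AsO4^3-(aq)
If s mol/L of Ag3AsO4 dissolves, [Ag^+] = 3s and [AsO4^3-] = s.
Ksp = [Ag^+]^3[AsO4^3-]
Ksp = (3s)^3s = 27s^4
Ksp = 27 × (1.51 x 10^-6)^4 = 1.40 × 10^-22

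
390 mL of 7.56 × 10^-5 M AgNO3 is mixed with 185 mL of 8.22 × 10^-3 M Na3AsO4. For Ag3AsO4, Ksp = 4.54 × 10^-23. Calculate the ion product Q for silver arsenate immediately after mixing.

3.57 × 10^-16

Total volume = 390 + 185 = 575 mL.
[Ag^+] = 7.56 x 10^-5 × (390/575) = 5.128 x 10^-5 M
[AsO4^3-] = 8.22 x 10^-3 × (185/575) = 2.645 × 10^-3 M
Ag3AsO4(s) ⇌ 3 Ag^+ + AsO4^3-, so Q = [Ag^+]^3[AsO4^3-]
Q = (5.128 × 10^-5)^3(2.645 × 10^-3) = 3.57 × 10^-16
Q > Ksp, so Ag3AsO4 will precipitate.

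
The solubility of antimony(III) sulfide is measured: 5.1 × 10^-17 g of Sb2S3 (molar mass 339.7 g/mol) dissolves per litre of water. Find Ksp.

Ksp = 8.2e-93

Molar solubility s = (5.1 × 10^-17 g/L) / (339.7 g/mol) = 1.50 x 10^-19 M.
Sb2S3(s) ⇌ 2 Sb^3+ + 3 S^2-
With molar solubility s: [Sb^3+] = 2s, [S^2-] = 3s.
Ksp = [Sb^3+]^2[S^2-]^3
Ksp = (2s)^2(3s)^3 = 108s^5
With s = 1.50 × 10^-19: Ksp = 8.2 × 10^-93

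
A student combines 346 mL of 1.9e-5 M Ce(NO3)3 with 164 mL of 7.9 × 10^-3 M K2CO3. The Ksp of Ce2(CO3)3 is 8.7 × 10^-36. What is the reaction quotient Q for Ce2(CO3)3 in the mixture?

Q ≈ 2.7 x 10^-18

Total volume = 346 + 164 = 510 mL.
[Ce^3+] = 1.9 × 10^-5 × (346/510) = 1.29 x 10^-5 M
[CO3^2-] = 7.9 x 10^-3 × (164/510) = 2.54 × 10^-3 M
Ce2(CO3)3(s) <=> 2 Ce^3+ + 3 CO3^2-, so Q = [Ce^3+]^2[CO3^2-]^3
Q = (1.29 × 10^-5)^2(2.54 x 10^-3)^3 = 2.7 × 10^-18
Q > Ksp, so Ce2(CO3)3 will precipitate.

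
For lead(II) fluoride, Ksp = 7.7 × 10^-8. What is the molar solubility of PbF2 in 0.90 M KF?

PbF2(s) <=> Pb^2+ + 2 F^-
Ksp = [Pb^2+][F^-]^2
Let s be the molar solubility in this solution. [Pb^2+] = s, [F^-] = 0.90 + 2s ≈ 0.90 (Ksp is small, so little additional dissolves).
Ksp ≈ s × (0.90)^2
s = 9.5 × 10^-8 M
Check: 2s = 1.9 × 10^-7 ≪ 0.90, so the approximation is valid.

s = 9.5 × 10^-8 M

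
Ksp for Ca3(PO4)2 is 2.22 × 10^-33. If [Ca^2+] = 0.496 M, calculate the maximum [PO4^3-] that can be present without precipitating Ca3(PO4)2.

[PO4^3-] = 1.35 × 10^-16 M

Ca3(PO4)2(s) ⇌ 3 Ca^2+(aq) + 2 PO4^3-(aq)
Ksp = [Ca^2+]^3[PO4^3-]^2
Precipitation begins when Q = Ksp. With [Ca^2+] = 0.496 M:
2.22 × 10^-33 = (0.496)^3 × [PO4^3-]^2
[PO4^3-] = (2.22 × 10^-33 / 1.220 × 10^-1)^(1/2) = 1.35 × 10^-16 M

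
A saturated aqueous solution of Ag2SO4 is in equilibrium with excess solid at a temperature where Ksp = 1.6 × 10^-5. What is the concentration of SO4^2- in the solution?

[SO4^2-] = 1.6e-2 M

Ag2SO4(s) ⇌ 2 Ag^+ + SO4^2-
Ksp = [Ag^+]^2[SO4^2-]
Let s = molar solubility. Then [Ag^+] = 2s and [SO4^2-] = s.
Ksp = (2s)^2s = 4s^3
s = (1.6 × 10^-5 / 4)^(1/3) = 1.59 x 10^-2 M
[SO4^2-] = s = 1.6 × 10^-2 M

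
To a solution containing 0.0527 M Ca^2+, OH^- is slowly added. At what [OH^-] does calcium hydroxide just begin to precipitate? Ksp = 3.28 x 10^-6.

7.89 × 10^-3 M

Ca(OH)2(s) ⇌ Ca^2+(aq) + 2 OH^-(aq)
Ksp = [Ca^2+][OH^-]^2
Precipitation begins when Q = Ksp. With [Ca^2+] = 0.0527 M:
3.28 x 10^-6 = (0.0527) × [OH^-]^2
[OH^-] = (3.28 x 10^-6 / 5.27 x 10^-2)^(1/2) = 7.89 × 10^-3 M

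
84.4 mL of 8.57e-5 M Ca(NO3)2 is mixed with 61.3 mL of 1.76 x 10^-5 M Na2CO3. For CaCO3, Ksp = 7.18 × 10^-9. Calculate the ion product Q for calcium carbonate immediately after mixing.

Q = 3.68 x 10^-10

Total volume = 84.4 + 61.3 = 145.7 mL.
[Ca^2+] = 8.57 × 10^-5 × (84.4/145.7) = 4.964 × 10^-5 M
[CO3^2-] = 1.76 x 10^-5 × (61.3/145.7) = 7.405 × 10^-6 M
CaCO3(s) ⇌ Ca^2+ + CO3^2-, so Q = [Ca^2+][CO3^2-]
Q = (4.964 × 10^-5)(7.405 × 10^-6) = 3.68 × 10^-10
Q < Ksp, so no precipitate of CaCO3 forms.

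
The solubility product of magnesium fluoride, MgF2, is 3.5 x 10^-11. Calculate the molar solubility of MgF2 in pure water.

s = 2.1 × 10^-4 M

MgF2(s) ⇌ Mg^2+(aq) + 2 F^-(aq)
Ksp = [Mg^2+][F^-]^2
With molar solubility s: [Mg^2+] = s, [F^-] = 2s.
Ksp = s(2s)^2 = 4s^3
s = (3.5 x 10^-11 / 4)^(1/3) = 2.1 x 10^-4 M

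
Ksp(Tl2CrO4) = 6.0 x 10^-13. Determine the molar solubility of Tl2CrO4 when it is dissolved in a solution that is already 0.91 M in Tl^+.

Tl2CrO4(s) <=> 2 Tl^+(aq) + CrO4^2-(aq)
Ksp = [Tl^+]^2[CrO4^2-]
Let s be the molar solubility in this solution. [Tl^+] = 0.91 + 2s ≈ 0.91, [CrO4^2-] = s (Ksp is small, so little additional dissolves).
Ksp ≈ (0.91)^2 × s
s = 7.2 × 10^-13 M
Check: 2s = 1.4 × 10^-12 ≪ 0.91, so the approximation is valid.

s ≈ 7.2e-13 M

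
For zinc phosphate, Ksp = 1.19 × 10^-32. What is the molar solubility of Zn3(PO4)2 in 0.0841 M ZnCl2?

Zn3(PO4)2(s) ⇌ 3 Zn^2+(aq) + 2 PO4^3-(aq)
Ksp = [Zn^2+]^3[PO4^3-]^2
Let s be the molar solubility in this solution. [Zn^2+] = 0.0841 + 3s ≈ 0.0841, [PO4^3-] = 2s (common-ion effect: Zn^2+ is already 0.0841 M).
Ksp ≈ (0.0841)^3 × (2s)^2
s = 2.24 x 10^-15 M
Check: 3s = 6.7 x 10^-15 ≪ 0.0841, so the approximation is valid.

2.24 × 10^-15 M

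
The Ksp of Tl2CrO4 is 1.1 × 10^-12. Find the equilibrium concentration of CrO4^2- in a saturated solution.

Tl2CrO4(s) ⇌ 2 Tl^+ + CrO4^2-
Ksp = [Tl^+]^2[CrO4^2-]
If s mol/L of Tl2CrO4 dissolves, [Tl^+] = 2s and [CrO4^2-] = s.
Ksp = (2s)^2s = 4s^3
Solving, s = (1.1 × 10^-12/4)^(1/3) = 6.50 × 10^-5 M
[CrO4^2-] = s = 6.5 × 10^-5 M

[CrO4^2-] ≈ 6.5 x 10^-5 M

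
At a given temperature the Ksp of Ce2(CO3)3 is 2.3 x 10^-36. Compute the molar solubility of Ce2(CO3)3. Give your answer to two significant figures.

Ce2(CO3)3(s) <=> 2 Ce^3+(aq) + 3 CO3^2-(aq)
Ksp = [Ce^3+]^2[CO3^2-]^3
For each mole of Ce2(CO3)3 that dissolves: [Ce^3+] = 2s, [CO3^2-] = 3s.
Ksp = (2s)^2(3s)^3 = 108s^5
s = (2.3 x 10^-36 / 108)^(1/5) = 2.9 × 10^-8 M

2.9 × 10^-8 M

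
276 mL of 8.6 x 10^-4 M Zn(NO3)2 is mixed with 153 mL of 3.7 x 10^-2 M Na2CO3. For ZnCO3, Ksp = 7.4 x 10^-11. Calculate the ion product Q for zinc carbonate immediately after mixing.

Total volume = 276 + 153 = 429 mL.
[Zn^2+] = 8.6 x 10^-4 × (276/429) = 5.53 × 10^-4 M
[CO3^2-] = 3.7 × 10^-2 × (153/429) = 1.32 × 10^-2 M
ZnCO3(s) ⇌ Zn^2+ + CO3^2-, so Q = [Zn^2+][CO3^2-]
Q = (5.53 x 10^-4)(1.32 x 10^-2) = 7.3 × 10^-6
Q > Ksp, so ZnCO3 will precipitate.

Q = 7.3 x 10^-6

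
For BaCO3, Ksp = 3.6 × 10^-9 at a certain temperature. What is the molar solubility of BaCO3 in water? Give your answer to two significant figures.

s ≈ 6.0e-5 M

BaCO3(s) ⇌ Ba^2+ + CO3^2-
Ksp = [Ba^2+][CO3^2-]
With molar solubility s: [Ba^2+] = s, [CO3^2-] = s.
Ksp = s × s = s^2
s = √(3.6 × 10^-9) = 6.0 × 10^-5 M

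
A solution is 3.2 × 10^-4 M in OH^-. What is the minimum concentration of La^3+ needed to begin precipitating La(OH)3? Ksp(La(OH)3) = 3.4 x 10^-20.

La(OH)3(s) <=> La^3+ + 3 OH^-
Ksp = [La^3+][OH^-]^3
Precipitation begins when Q = Ksp. With [OH^-] = 3.2 × 10^-4 M:
3.4 x 10^-20 = (3.2 × 10^-4)^3 × [La^3+]
[La^3+] = (3.4 x 10^-20 / 3.28 x 10^-11) = 1.0 × 10^-9 M

[La^3+] ≈ 1.0 × 10^-9 M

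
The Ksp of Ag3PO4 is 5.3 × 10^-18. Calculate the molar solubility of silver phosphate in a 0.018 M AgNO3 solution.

s = 9.1 x 10^-13 M

Ag3PO4(s) ⇌ 3 Ag^+ + PO4^3-
Ksp = [Ag^+]^3[PO4^3-]
If s mol/L dissolves here, [Ag^+] = 0.018 + 3s ≈ 0.018, [PO4^3-] = s (Ksp is small, so little additional dissolves).
Ksp ≈ (0.018)^3 × s
s = 9.1 × 10^-13 M
Check: 3s = 2.7 × 10^-12 ≪ 0.018, so the approximation is valid.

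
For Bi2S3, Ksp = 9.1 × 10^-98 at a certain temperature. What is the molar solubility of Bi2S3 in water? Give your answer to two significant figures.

Bi2S3(s) ⇌ 2 Bi^3+ + 3 S^2-
Ksp = [Bi^3+]^2[S^2-]^3
Let s = molar solubility. Then [Bi^3+] = 2s and [S^2-] = 3s.
Substituting: Ksp = (2s)^2(3s)^3 = 108s^5
s^5 = 9.1 × 10^-98 / 108, so s = 1.5 x 10^-20 M

s ≈ 1.5 x 10^-20 M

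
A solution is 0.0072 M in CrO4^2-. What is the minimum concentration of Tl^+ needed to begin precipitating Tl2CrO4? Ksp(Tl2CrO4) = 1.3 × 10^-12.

[Tl^+] = 1.3 x 10^-5 M

Tl2CrO4(s) ⇌ 2 Tl^+ + CrO4^2-
Ksp = [Tl^+]^2[CrO4^2-]
Precipitation begins when Q = Ksp. With [CrO4^2-] = 0.0072 M:
1.3 × 10^-12 = (0.0072) × [Tl^+]^2
[Tl^+] = (1.3 × 10^-12 / 7.2 x 10^-3)^(1/2) = 1.3 × 10^-5 M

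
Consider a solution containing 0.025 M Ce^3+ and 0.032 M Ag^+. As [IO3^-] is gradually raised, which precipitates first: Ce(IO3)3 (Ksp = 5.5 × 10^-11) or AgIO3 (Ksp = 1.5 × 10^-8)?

AgIO3

Precipitation of each salt starts when its ion product equals its Ksp.
For Ce(IO3)3: 5.5 × 10^-11 = 0.025 × [IO3^-]^3  ⇒  [IO3^-] = 1.3 × 10^-3 M.
For AgIO3: 1.5 × 10^-8 = 0.032 × [IO3^-]  ⇒  [IO3^-] = 4.7 × 10^-7 M.
The salt with the lower threshold [IO3^-] precipitates first: AgIO3.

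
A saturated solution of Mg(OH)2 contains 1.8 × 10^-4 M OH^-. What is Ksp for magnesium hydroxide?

Ksp = 2.9 × 10^-12

Mg(OH)2(s) ⇌ Mg^2+ + 2 OH^-
Stoichiometry gives [Mg^2+] = (1/2)[OH^-] = 9.00 × 10^-5 M.
Ksp = [Mg^2+][OH^-]^2
Ksp = 9.00 × 10^-5 × (1.8 × 10^-4)^2 = 2.9 × 10^-12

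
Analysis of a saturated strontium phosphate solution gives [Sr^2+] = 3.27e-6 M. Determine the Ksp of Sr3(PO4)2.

1.66 × 10^-28

Sr3(PO4)2(s) ⇌ 3 Sr^2+ + 2 PO4^3-
Stoichiometry gives [PO4^3-] = (2/3)[Sr^2+] = 2.180 x 10^-6 M.
Ksp = [Sr^2+]^3[PO4^3-]^2
Ksp = (3.27 × 10^-6)^3 × (2.180 x 10^-6)^2 = 1.66 × 10^-28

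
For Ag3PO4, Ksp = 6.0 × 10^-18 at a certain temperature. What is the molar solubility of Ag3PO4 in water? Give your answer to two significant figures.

Ag3PO4(s) ⇌ 3 Ag^+ + PO4^3-
Ksp = [Ag^+]^3[PO4^3-]
With molar solubility s: [Ag^+] = 3s, [PO4^3-] = s.
Substituting: Ksp = (3s)^3s = 27s^4
Solving, s = (6.0 × 10^-18/27)^(1/4) = 2.2 x 10^-5 M

2.2e-5 M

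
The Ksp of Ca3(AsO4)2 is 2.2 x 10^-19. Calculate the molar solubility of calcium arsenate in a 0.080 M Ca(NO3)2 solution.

1.0 × 10^-8 M

Ca3(AsO4)2(s) ⇌ 3 Ca^2+ + 2 AsO4^3-
Ksp = [Ca^2+]^3[AsO4^3-]^2
If s mol/L dissolves here, [Ca^2+] = 0.080 + 3s ≈ 0.080, [AsO4^3-] = 2s (Ksp is small, so little additional dissolves).
Ksp ≈ (0.080)^3 × (2s)^2
s = 1.0 × 10^-8 M
Check: 3s = 3.1 x 10^-8 ≪ 0.080, so the approximation is valid.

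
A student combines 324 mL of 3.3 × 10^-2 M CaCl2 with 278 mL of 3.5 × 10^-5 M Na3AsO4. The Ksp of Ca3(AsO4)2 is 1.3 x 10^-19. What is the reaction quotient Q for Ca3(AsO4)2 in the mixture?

Q = 1.5 x 10^-15

Total volume = 324 + 278 = 602 mL.
[Ca^2+] = 3.3 x 10^-2 × (324/602) = 1.78 × 10^-2 M
[AsO4^3-] = 3.5 × 10^-5 × (278/602) = 1.62 x 10^-5 M
Ca3(AsO4)2(s) ⇌ 3 Ca^2+(aq) + 2 AsO4^3-(aq), so Q = [Ca^2+]^3[AsO4^3-]^2
Q = (1.78 × 10^-2)^3(1.62 × 10^-5)^2 = 1.5 x 10^-15
Q > Ksp, so Ca3(AsO4)2 will precipitate.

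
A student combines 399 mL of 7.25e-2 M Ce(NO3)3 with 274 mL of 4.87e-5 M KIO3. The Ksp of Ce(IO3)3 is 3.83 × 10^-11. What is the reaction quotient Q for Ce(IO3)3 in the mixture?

Q ≈ 3.35 x 10^-16

Total volume = 399 + 274 = 673 mL.
[Ce^3+] = 7.25 × 10^-2 × (399/673) = 4.298 × 10^-2 M
[IO3^-] = 4.87 × 10^-5 × (274/673) = 1.983 × 10^-5 M
Ce(IO3)3(s) <=> Ce^3+ + 3 IO3^-, so Q = [Ce^3+][IO3^-]^3
Q = (4.298 × 10^-2)(1.983 × 10^-5)^3 = 3.35 x 10^-16
Q < Ksp, so no precipitate of Ce(IO3)3 forms.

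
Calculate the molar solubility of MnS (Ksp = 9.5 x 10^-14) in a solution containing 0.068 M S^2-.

MnS(s) <=> Mn^2+(aq) + S^2-(aq)
Ksp = [Mn^2+][S^2-]
Let s = moles of MnS that dissolve per litre. [Mn^2+] = s, [S^2-] = 0.068 + s ≈ 0.068 (common-ion effect: S^2- is already 0.068 M).
Ksp ≈ s × 0.068
s = 1.4 × 10^-12 M
Check: s = 1.4 × 10^-12 ≪ 0.068, so the approximation is valid.

1.4 × 10^-12 M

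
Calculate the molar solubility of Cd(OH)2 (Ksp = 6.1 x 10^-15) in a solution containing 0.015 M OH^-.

s = 2.7e-11 M

Cd(OH)2(s) ⇌ Cd^2+ + 2 OH^-
Ksp = [Cd^2+][OH^-]^2
If s mol/L dissolves here, [Cd^2+] = s, [OH^-] = 0.015 + 2s ≈ 0.015 (Ksp is small, so little additional dissolves).
Ksp ≈ s × (0.015)^2
s = 2.7 × 10^-11 M
Check: 2s = 5.4 × 10^-11 ≪ 0.015, so the approximation is valid.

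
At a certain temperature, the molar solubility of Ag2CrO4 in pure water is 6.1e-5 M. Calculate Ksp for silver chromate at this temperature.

Ksp ≈ 9.1 × 10^-13

Ag2CrO4(s) <=> 2 Ag^+(aq) + CrO4^2-(aq)
If s mol/L of Ag2CrO4 dissolves, [Ag^+] = 2s and [CrO4^2-] = s.
Ksp = [Ag^+]^2[CrO4^2-]
Substituting: Ksp = (2s)^2s = 4s^3
Ksp = 4 × (6.1 x 10^-5)^3 = 9.1 x 10^-13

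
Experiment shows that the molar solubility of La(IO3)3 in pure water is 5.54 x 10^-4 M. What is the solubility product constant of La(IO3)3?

2.54e-12

La(IO3)3(s) ⇌ La^3+ + 3 IO3^-
For each mole of La(IO3)3 that dissolves: [La^3+] = s, [IO3^-] = 3s.
Ksp = [La^3+][IO3^-]^3
Substituting: Ksp = s(3s)^3 = 27s^4
Ksp = 27 × (5.54 x 10^-4)^4 = 2.54 × 10^-12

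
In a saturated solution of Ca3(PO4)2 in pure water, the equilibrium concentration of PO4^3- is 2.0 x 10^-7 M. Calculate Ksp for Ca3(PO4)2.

Ksp = 1.1 × 10^-33

Ca3(PO4)2(s) ⇌ 3 Ca^2+(aq) + 2 PO4^3-(aq)
Stoichiometry gives [Ca^2+] = (3/2)[PO4^3-] = 3.00 x 10^-7 M.
Ksp = [Ca^2+]^3[PO4^3-]^2
Ksp = (3.00 × 10^-7)^3 × (2.0 × 10^-7)^2 = 1.1 × 10^-33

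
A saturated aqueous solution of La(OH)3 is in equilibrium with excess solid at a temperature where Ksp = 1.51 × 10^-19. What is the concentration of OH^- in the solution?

La(OH)3(s) ⇌ La^3+(aq) + 3 OH^-(aq)
Ksp = [La^3+][OH^-]^3
For each mole of La(OH)3 that dissolves: [La^3+] = s, [OH^-] = 3s.
Ksp = s(3s)^3 = 27s^4
Solving, s = (1.51 × 10^-19/27)^(1/4) = 8.648 × 10^-6 M
[OH^-] = 3s = 2.59 × 10^-5 M

2.59e-5 M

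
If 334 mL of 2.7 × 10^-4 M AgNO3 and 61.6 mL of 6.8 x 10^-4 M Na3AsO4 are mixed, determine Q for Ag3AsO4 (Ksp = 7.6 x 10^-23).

Q ≈ 1.3e-15

Total volume = 334 + 61.6 = 395.6 mL.
[Ag^+] = 2.7 × 10^-4 × (334/395.6) = 2.28 × 10^-4 M
[AsO4^3-] = 6.8 × 10^-4 × (61.6/395.6) = 1.06 x 10^-4 M
Ag3AsO4(s) ⇌ 3 Ag^+(aq) + AsO4^3-(aq), so Q = [Ag^+]^3[AsO4^3-]
Q = (2.28 x 10^-4)^3(1.06 × 10^-4) = 1.3 × 10^-15
Q > Ksp, so Ag3AsO4 will precipitate.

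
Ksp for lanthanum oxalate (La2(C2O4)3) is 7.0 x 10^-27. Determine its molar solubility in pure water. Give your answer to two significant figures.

La2(C2O4)3(s) ⇌ 2 La^3+(aq) + 3 C2O4^2-(aq)
Ksp = [La^3+]^2[C2O4^2-]^3
Let s = molar solubility. Then [La^3+] = 2s and [C2O4^2-] = 3s.
So Ksp = (2s)^2 × (3s)^3 = 108s^5
Solving, s = (7.0 x 10^-27/108)^(1/5) = 2.3 × 10^-6 M

s ≈ 2.3e-6 M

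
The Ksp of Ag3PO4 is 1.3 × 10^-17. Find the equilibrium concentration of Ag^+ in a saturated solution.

Ag3PO4(s) ⇌ 3 Ag^+(aq) + PO4^3-(aq)
Ksp = [Ag^+]^3[PO4^3-]
If s mol/L of Ag3PO4 dissolves, [Ag^+] = 3s and [PO4^3-] = s.
So Ksp = (3s)^3 × s = 27s^4
s^4 = 1.3 × 10^-17 / 27, so s = 2.63 × 10^-5 M
[Ag^+] = 3s = 7.9 × 10^-5 M

7.9 × 10^-5 M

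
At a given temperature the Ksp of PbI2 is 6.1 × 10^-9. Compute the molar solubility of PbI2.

s = 1.2 × 10^-3 M

PbI2(s) <=> Pb^2+ + 2 I^-
Ksp = [Pb^2+][I^-]^2
If s mol/L of PbI2 dissolves, [Pb^2+] = s and [I^-] = 2s.
So Ksp = s × (2s)^2 = 4s^3
s^3 = 6.1 × 10^-9 / 4, so s = 1.2 x 10^-3 M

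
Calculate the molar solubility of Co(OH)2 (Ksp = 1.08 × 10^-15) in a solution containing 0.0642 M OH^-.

Co(OH)2(s) ⇌ Co^2+(aq) + 2 OH^-(aq)
Ksp = [Co^2+][OH^-]^2
If s mol/L dissolves here, [Co^2+] = s, [OH^-] = 0.0642 + 2s ≈ 0.0642 (since the OH^- already present dominates).
Ksp ≈ s × (0.0642)^2
s = 2.62 x 10^-13 M
Check: 2s = 5.2 x 10^-13 ≪ 0.0642, so the approximation is valid.

s ≈ 2.62e-13 M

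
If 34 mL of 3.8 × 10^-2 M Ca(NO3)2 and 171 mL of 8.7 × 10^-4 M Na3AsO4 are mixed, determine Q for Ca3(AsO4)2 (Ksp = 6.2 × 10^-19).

Q ≈ 1.3e-13

Total volume = 34 + 171 = 205 mL.
[Ca^2+] = 3.8 × 10^-2 × (34/205) = 6.30 x 10^-3 M
[AsO4^3-] = 8.7 × 10^-4 × (171/205) = 7.26 × 10^-4 M
Ca3(AsO4)2(s) <=> 3 Ca^2+(aq) + 2 AsO4^3-(aq), so Q = [Ca^2+]^3[AsO4^3-]^2
Q = (6.30 × 10^-3)^3(7.26 × 10^-4)^2 = 1.3 × 10^-13
Q > Ksp, so Ca3(AsO4)2 will precipitate.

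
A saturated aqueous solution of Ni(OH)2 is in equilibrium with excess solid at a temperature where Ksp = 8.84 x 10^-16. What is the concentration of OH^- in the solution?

Ni(OH)2(s) ⇌ Ni^2+(aq) + 2 OH^-(aq)
Ksp = [Ni^2+][OH^-]^2
If s mol/L of Ni(OH)2 dissolves, [Ni^2+] = s and [OH^-] = 2s.
Ksp = s(2s)^2 = 4s^3
s^3 = 8.84 x 10^-16 / 4, so s = 6.046 × 10^-6 M
[OH^-] = 2s = 1.21 × 10^-5 M

1.21 x 10^-5 M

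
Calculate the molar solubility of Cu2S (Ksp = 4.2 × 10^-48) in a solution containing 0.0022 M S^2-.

s = 2.2e-23 M

Cu2S(s) ⇌ 2 Cu^+ + S^2-
Ksp = [Cu^+]^2[S^2-]
If s mol/L dissolves here, [Cu^+] = 2s, [S^2-] = 0.0022 + s ≈ 0.0022 (Ksp is small, so little additional dissolves).
Ksp ≈ (2s)^2 × 0.0022
s = 2.2 x 10^-23 M
Check: s = 2.2 × 10^-23 ≪ 0.0022, so the approximation is valid.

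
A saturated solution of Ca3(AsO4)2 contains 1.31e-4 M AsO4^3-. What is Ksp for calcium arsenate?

1.30 × 10^-19

Ca3(AsO4)2(s) <=> 3 Ca^2+ + 2 AsO4^3-
Stoichiometry gives [Ca^2+] = (3/2)[AsO4^3-] = 1.965 x 10^-4 M.
Ksp = [Ca^2+]^3[AsO4^3-]^2
Ksp = (1.965 × 10^-4)^3 × (1.31 × 10^-4)^2 = 1.30 × 10^-19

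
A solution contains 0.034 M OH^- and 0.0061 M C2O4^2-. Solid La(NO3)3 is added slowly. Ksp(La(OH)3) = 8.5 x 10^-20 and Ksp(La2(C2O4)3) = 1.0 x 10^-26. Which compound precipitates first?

Each salt begins to precipitate when Q = Ksp, i.e. when [La^3+] reaches its threshold.
For La(OH)3: 8.5 x 10^-20 = (0.034)^3 × [La^3+]  ⇒  [La^3+] = 2.2 × 10^-15 M.
For La2(C2O4)3: 1.0 x 10^-26 = (0.0061)^3 × [La^3+]^2  ⇒  [La^3+] = 2.1 × 10^-10 M.
The salt with the lower threshold [La^3+] precipitates first: La(OH)3.

La(OH)3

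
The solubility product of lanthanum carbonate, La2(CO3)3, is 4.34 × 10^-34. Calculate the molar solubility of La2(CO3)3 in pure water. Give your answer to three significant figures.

La2(CO3)3(s) ⇌ 2 La^3+ + 3 CO3^2-
Ksp = [La^3+]^2[CO3^2-]^3
Let s = molar solubility. Then [La^3+] = 2s and [CO3^2-] = 3s.
Ksp = (2s)^2(3s)^3 = 108s^5
s^5 = 4.34 × 10^-34 / 108, so s = 8.33 × 10^-8 M

s = 8.33 × 10^-8 M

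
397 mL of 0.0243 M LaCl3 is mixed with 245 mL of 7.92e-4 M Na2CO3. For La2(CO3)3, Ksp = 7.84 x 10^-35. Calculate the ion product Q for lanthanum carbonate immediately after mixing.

Total volume = 397 + 245 = 642 mL.
[La^3+] = 2.43 × 10^-2 × (397/642) = 1.503 × 10^-2 M
[CO3^2-] = 7.92 × 10^-4 × (245/642) = 3.022 × 10^-4 M
La2(CO3)3(s) <=> 2 La^3+(aq) + 3 CO3^2-(aq), so Q = [La^3+]^2[CO3^2-]^3
Q = (1.503 × 10^-2)^2(3.022 x 10^-4)^3 = 6.23 × 10^-15
Q > Ksp, so La2(CO3)3 will precipitate.

Q ≈ 6.23 x 10^-15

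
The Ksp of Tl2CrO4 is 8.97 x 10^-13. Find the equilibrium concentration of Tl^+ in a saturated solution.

[Tl^+] = 1.22 × 10^-4 M

Tl2CrO4(s) ⇌ 2 Tl^+(aq) + CrO4^2-(aq)
Ksp = [Tl^+]^2[CrO4^2-]
With molar solubility s: [Tl^+] = 2s, [CrO4^2-] = s.
Ksp = (2s)^2s = 4s^3
s = (8.97 x 10^-13 / 4)^(1/3) = 6.075 × 10^-5 M
[Tl^+] = 2s = 1.22 × 10^-4 M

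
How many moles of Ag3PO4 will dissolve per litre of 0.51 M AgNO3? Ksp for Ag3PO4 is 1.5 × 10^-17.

1.1 × 10^-16 M

Ag3PO4(s) <=> 3 Ag^+ + PO4^3-
Ksp = [Ag^+]^3[PO4^3-]
If s mol/L dissolves here, [Ag^+] = 0.51 + 3s ≈ 0.51, [PO4^3-] = s (common-ion effect: Ag^+ is already 0.51 M).
Ksp ≈ (0.51)^3 × s
s = 1.1 x 10^-16 M
Check: 3s = 3.4 x 10^-16 ≪ 0.51, so the approximation is valid.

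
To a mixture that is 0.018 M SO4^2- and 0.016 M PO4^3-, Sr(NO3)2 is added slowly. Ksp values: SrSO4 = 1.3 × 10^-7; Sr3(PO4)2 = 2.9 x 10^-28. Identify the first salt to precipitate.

Sr3(PO4)2

Each salt begins to precipitate when Q = Ksp, i.e. when [Sr^2+] reaches its threshold.
For SrSO4: 1.3 × 10^-7 = 0.018 × [Sr^2+]  ⇒  [Sr^2+] = 7.2 x 10^-6 M.
For Sr3(PO4)2: 2.9 x 10^-28 = (0.016)^2 × [Sr^2+]^3  ⇒  [Sr^2+] = 1.0 x 10^-8 M.
The salt with the lower threshold [Sr^2+] precipitates first: Sr3(PO4)2.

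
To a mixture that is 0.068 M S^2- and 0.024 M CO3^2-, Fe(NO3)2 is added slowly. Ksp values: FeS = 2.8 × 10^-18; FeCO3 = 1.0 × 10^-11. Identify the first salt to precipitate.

FeS

Each salt begins to precipitate when Q = Ksp, i.e. when [Fe^2+] reaches its threshold.
For FeS: 2.8 × 10^-18 = 0.068 × [Fe^2+]  ⇒  [Fe^2+] = 4.1 × 10^-17 M.
For FeCO3: 1.0 × 10^-11 = 0.024 × [Fe^2+]  ⇒  [Fe^2+] = 4.2 × 10^-10 M.
The salt with the lower threshold [Fe^2+] precipitates first: FeS.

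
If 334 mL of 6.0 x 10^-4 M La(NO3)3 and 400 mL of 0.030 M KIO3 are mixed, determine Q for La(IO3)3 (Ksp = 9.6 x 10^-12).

Total volume = 334 + 400 = 734 mL.
[La^3+] = 6.0 × 10^-4 × (334/734) = 2.73 x 10^-4 M
[IO3^-] = 3.0 x 10^-2 × (400/734) = 1.63 × 10^-2 M
La(IO3)3(s) <=> La^3+ + 3 IO3^-, so Q = [La^3+][IO3^-]^3
Q = (2.73 × 10^-4)(1.63 × 10^-2)^3 = 1.2 × 10^-9
Q > Ksp, so La(IO3)3 will precipitate.

1.2e-9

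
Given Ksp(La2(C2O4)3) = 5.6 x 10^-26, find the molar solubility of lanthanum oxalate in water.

s ≈ 3.5e-6 M

La2(C2O4)3(s) ⇌ 2 La^3+(aq) + 3 C2O4^2-(aq)
Ksp = [La^3+]^2[C2O4^2-]^3
With molar solubility s: [La^3+] = 2s, [C2O4^2-] = 3s.
Substituting: Ksp = (2s)^2(3s)^3 = 108s^5
s = (5.6 x 10^-26 / 108)^(1/5) = 3.5 × 10^-6 M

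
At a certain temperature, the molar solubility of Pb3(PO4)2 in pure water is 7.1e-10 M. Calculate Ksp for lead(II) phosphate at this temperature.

Ksp = 1.9 x 10^-44

Pb3(PO4)2(s) ⇌ 3 Pb^2+ + 2 PO4^3-
With molar solubility s: [Pb^2+] = 3s, [PO4^3-] = 2s.
Ksp = [Pb^2+]^3[PO4^3-]^2
So Ksp = (3s)^3 × (2s)^2 = 108s^5
With s = 7.1 × 10^-10: Ksp = 1.9 × 10^-44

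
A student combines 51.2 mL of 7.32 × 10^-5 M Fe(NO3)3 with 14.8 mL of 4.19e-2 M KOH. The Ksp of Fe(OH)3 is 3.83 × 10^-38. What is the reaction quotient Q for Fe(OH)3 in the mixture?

Total volume = 51.2 + 14.8 = 66 mL.
[Fe^3+] = 7.32 x 10^-5 × (51.2/66) = 5.679 × 10^-5 M
[OH^-] = 4.19 x 10^-2 × (14.8/66) = 9.396 × 10^-3 M
Fe(OH)3(s) ⇌ Fe^3+(aq) + 3 OH^-(aq), so Q = [Fe^3+][OH^-]^3
Q = (5.679 x 10^-5)(9.396 × 10^-3)^3 = 4.71 x 10^-11
Q > Ksp, so Fe(OH)3 will precipitate.

Q = 4.71 × 10^-11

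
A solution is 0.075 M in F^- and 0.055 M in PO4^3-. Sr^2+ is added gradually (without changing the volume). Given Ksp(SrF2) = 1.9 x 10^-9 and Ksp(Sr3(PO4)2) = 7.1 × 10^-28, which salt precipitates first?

Sr3(PO4)2

Each salt begins to precipitate when Q = Ksp, i.e. when [Sr^2+] reaches its threshold.
For SrF2: 1.9 x 10^-9 = (0.075)^2 × [Sr^2+]  ⇒  [Sr^2+] = 3.4 × 10^-7 M.
For Sr3(PO4)2: 7.1 × 10^-28 = (0.055)^2 × [Sr^2+]^3  ⇒  [Sr^2+] = 6.2 × 10^-9 M.
The salt with the lower threshold [Sr^2+] precipitates first: Sr3(PO4)2.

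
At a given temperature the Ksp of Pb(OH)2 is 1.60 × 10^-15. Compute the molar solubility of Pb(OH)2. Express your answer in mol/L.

Pb(OH)2(s) ⇌ Pb^2+ + 2 OH^-
Ksp = [Pb^2+][OH^-]^2
With molar solubility s: [Pb^2+] = s, [OH^-] = 2s.
So Ksp = s × (2s)^2 = 4s^3
s = (1.60 × 10^-15 / 4)^(1/3) = 7.37 x 10^-6 M

s = 7.37 x 10^-6 M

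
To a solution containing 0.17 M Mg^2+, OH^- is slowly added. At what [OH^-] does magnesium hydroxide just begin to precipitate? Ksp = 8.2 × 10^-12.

Mg(OH)2(s) <=> Mg^2+(aq) + 2 OH^-(aq)
Ksp = [Mg^2+][OH^-]^2
Precipitation begins when Q = Ksp. With [Mg^2+] = 0.17 M:
8.2 × 10^-12 = (0.17) × [OH^-]^2
[OH^-] = (8.2 × 10^-12 / 1.7 × 10^-1)^(1/2) = 6.9 × 10^-6 M

6.9 × 10^-6 M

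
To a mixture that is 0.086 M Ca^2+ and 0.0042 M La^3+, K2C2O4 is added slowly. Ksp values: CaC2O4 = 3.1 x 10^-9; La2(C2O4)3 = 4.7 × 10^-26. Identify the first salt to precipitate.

Precipitation of each salt starts when its ion product equals its Ksp.
For CaC2O4: 3.1 x 10^-9 = 0.086 × [C2O4^2-]  ⇒  [C2O4^2-] = 3.6 × 10^-8 M.
For La2(C2O4)3: 4.7 × 10^-26 = (0.0042)^2 × [C2O4^2-]^3  ⇒  [C2O4^2-] = 1.4 × 10^-7 M.
The salt with the lower threshold [C2O4^2-] precipitates first: CaC2O4.

CaC2O4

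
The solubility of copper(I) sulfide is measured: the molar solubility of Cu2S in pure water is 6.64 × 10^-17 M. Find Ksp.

1.17 × 10^-48

Cu2S(s) <=> 2 Cu^+(aq) + S^2-(aq)
For each mole of Cu2S that dissolves: [Cu^+] = 2s, [S^2-] = s.
Ksp = [Cu^+]^2[S^2-]
Substituting: Ksp = (2s)^2s = 4s^3
With s = 6.64 × 10^-17: Ksp = 1.17 × 10^-48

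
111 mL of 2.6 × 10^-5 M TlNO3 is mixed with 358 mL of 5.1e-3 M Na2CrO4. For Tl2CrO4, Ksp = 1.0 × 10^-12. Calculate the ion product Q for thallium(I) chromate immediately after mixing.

Q ≈ 1.5 × 10^-13

Total volume = 111 + 358 = 469 mL.
[Tl^+] = 2.6 × 10^-5 × (111/469) = 6.15 x 10^-6 M
[CrO4^2-] = 5.1 × 10^-3 × (358/469) = 3.89 × 10^-3 M
Tl2CrO4(s) <=> 2 Tl^+(aq) + CrO4^2-(aq), so Q = [Tl^+]^2[CrO4^2-]
Q = (6.15 × 10^-6)^2(3.89 × 10^-3) = 1.5 x 10^-13
Q < Ksp, so no precipitate of Tl2CrO4 forms.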